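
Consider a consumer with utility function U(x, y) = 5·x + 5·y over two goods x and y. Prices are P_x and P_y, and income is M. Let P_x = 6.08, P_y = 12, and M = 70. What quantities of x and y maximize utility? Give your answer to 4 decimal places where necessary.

x* = 11.5132, y* = 0

Perfect substitutes: compare marginal utility per dollar. 5/P_x vs 5/P_y → 0.8224 vs 0.4167.
x gives more utility per dollar, so spend all income on x: x* = M/P_x, y* = 0.
Numerically: x* = 11.5132, y* = 0.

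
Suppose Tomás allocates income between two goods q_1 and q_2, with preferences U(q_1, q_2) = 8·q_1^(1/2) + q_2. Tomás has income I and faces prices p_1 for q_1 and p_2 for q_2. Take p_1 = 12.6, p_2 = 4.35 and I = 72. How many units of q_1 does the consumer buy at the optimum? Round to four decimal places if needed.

q_1* = 1.907

MU_q_1 = 4/√q_1, MU_q_2 = 1. Tangency: 4/√q_1 = p_1/p_2.
Thus q_1* = (4·p_2/p_1)² — independent of I — with the rest of income spent on q_2.
Plugging in: q_1* = (4·4.35/12.6)² = 1.907.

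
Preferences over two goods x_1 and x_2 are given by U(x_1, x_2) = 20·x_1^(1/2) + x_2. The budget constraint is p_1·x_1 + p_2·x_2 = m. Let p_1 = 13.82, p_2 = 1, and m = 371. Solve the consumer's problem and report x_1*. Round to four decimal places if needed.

Set MRS = p_1/p_2: 10·x_1^(−1/2) = p_1/p_2.
Solve: √x_1 = 10·p_2/p_1, so x_1*(p_1,p_2) = (10·p_2/p_1)², and x_2* = (m − p_1·x_1*)/p_2.
Plugging in: x_1* = (10·1/13.82)² = 0.5236.

x_1* = 0.5236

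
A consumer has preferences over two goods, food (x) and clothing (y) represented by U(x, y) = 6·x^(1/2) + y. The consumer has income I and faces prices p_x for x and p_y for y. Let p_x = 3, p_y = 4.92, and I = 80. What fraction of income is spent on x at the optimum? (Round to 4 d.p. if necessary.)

MU_x = 3/√x, MU_y = 1. Tangency: 3/√x = p_x/p_y.
Solve: √x = 3·p_y/p_x, so x*(p_x,p_y) = (3·p_y/p_x)², and y* = (I − p_x·x*)/p_y.
Plugging in: x* = (3·4.92/3)² = 24.2064, y* = 1.5002.
Expenditure on x: 3·24.2064 = 72.6192; share = 0.9077.

share on x = 0.9077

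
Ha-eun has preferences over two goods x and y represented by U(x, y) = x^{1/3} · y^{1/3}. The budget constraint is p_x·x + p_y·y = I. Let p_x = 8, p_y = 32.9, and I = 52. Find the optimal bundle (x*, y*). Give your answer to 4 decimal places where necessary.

The MRS is y/x. Set MRS = p_x/p_y.
Rearranging, p_y·y = p_x·x. Substituting into the budget gives p_x·x·(1 + 1) = I.
Demand: x*(p_x,p_y,I) = 0.5·I/p_x and y* = 0.5·I/p_y.
At p_x=8, p_y=32.9, I=52: x* = 0.5·52/8 = 3.25, y* = 0.7903.

x* = 3.25, y* = 0.7903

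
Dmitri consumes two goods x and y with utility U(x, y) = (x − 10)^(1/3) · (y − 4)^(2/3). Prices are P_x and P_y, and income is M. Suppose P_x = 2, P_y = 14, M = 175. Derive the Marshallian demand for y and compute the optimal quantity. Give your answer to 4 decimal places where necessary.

y* = 8.7143

MRS = (1/2)·(y−4)/(x−10). Tangency with P_x/P_y gives y−4 = 2·(P_x/P_y)·(x−10).
After buying the subsistence bundle (10, 4), a share 1/3 of the remaining income goes to x: x* = 10 + 1/3·(M − 10P_x − 4P_y)/P_x.
Discretionary income = 175 − 10·2 − 4·14 = 99; y* = 4 + 2/3·99/14 = 8.7143.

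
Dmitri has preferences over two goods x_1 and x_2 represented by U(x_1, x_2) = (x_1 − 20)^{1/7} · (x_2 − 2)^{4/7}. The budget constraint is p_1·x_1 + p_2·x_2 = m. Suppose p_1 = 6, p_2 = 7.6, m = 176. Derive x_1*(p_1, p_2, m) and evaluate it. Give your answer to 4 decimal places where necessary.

MRS = (1/4)·(x_2−2)/(x_1−20). Tangency with p_1/p_2 gives x_2−2 = 4·(p_1/p_2)·(x_1−20).
After buying the subsistence bundle (20, 2), a share 0.2 of the remaining income goes to x_1: x_1* = 20 + 0.2·(m − 20p_1 − 2p_2)/p_1.
Discretionary income = 176 − 20·6 − 2·7.6 = 40.8; x_1* = 20 + 0.2·40.8/6 = 21.36.

x_1* = 21.36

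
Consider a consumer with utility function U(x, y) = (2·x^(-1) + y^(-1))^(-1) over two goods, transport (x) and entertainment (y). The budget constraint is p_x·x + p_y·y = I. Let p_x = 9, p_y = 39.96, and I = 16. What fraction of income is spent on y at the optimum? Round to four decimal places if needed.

MRS = MU_x/MU_y = 2·(y/x)^(2). Set equal to p_x/p_y.
Solve for the ratio: y/x = [(1/2)·p_x/p_y]^(0.5).
With the ratio pinned down, the budget gives x* = I/(p_x + p_y·(y/x)) and y* = (y/x)·x*.
Numerically y/x = 0.335578, so x* = 16/(9 + 39.96·0.335578) = 0.714 and y* = 0.335578·0.714 = 0.2396.
Expenditure on y: 39.96·0.2396 = 9.5742; share = 0.5984.

share on y = 0.5984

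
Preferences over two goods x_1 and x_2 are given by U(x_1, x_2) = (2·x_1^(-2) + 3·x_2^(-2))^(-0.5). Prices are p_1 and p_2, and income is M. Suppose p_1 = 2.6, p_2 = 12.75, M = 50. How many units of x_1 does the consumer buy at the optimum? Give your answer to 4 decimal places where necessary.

x_1* = 4.468

MRS = MU_x_1/MU_x_2 = (2/3)·(x_2/x_1)^(3). Set equal to p_1/p_2.
Solve for the ratio: x_2/x_1 = [(3/2)·p_1/p_2]^(1/3).
Substitute x_2 = (x_2/x_1)·x_1 into the budget: x_1* = M/(p_1 + p_2·(x_2/x_1)).
Numerically x_2/x_1 = 0.67378, so x_1* = 50/(2.6 + 12.75·0.67378) = 4.468.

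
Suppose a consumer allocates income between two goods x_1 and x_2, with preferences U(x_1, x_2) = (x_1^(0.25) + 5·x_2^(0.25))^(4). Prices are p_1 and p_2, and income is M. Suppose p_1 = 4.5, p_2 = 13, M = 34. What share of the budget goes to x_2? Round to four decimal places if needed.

share on x_2 = 0.8572

From the CES first-order condition, (1/5)·(x_2/x_1)^(0.75) = p_1/p_2.
Solve for the ratio: x_2/x_1 = [5·p_1/p_2]^(4/3).
With the ratio pinned down, the budget gives x_1* = M/(p_1 + p_2·(x_2/x_1)) and x_2* = (x_2/x_1)·x_1*.
Numerically x_2/x_1 = 2.078032, so x_1* = 34/(4.5 + 13·2.078032) = 1.0789 and x_2* = 2.078032·1.0789 = 2.2419.
Expenditure on x_2: 13·2.2419 = 29.1451; share = 0.8572.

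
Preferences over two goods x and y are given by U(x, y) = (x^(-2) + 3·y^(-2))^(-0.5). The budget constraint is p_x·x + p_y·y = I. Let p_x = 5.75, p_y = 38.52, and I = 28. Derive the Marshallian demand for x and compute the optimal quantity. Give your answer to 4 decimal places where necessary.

x* = 0.795

MU_x ∝ x^(-3), MU_y ∝ 3·y^(-3), so MRS = (1/3)·(y/x)^(3) = p_x/p_y.
Hence y/x = (3·p_x/p_y)^(1/(3)), i.e. raised to the 1/3 power.
With the ratio pinned down, the budget gives x* = I/(p_x + p_y·(y/x)) and y* = (y/x)·x*.
Numerically y/x = 0.76507, so x* = 28/(5.75 + 38.52·0.76507) = 0.795.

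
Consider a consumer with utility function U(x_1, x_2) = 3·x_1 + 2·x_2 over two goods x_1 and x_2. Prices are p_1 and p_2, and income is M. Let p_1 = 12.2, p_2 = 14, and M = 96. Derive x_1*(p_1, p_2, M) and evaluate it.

x_1 gives more utility per dollar, so spend all income on x_1: x_1* = M/p_1, x_2* = 0.
Numerically: x_1* = 7.8689, x_2* = 0.

x_1* = 7.8689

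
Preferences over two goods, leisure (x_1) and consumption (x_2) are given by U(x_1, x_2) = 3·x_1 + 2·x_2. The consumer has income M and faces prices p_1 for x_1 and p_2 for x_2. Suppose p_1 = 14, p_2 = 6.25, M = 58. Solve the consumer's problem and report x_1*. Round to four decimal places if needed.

x_1* = 0

Linear utility — the consumer picks whichever good has higher MU/price: 3/14 = 0.2143 vs 2/6.25 = 0.32.
x_2 gives more utility per dollar, so spend all income on x_2: x_2* = M/p_2, x_1* = 0.
Numerically: x_1* = 0, x_2* = 9.28.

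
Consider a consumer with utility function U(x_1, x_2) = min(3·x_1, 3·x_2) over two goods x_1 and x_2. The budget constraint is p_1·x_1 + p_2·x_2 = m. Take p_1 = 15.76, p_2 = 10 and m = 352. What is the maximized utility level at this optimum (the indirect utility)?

V = 40.9938

With perfect complements, no substitution: consume in ratio x_1:x_2 = 3:3.
Budget: p_1·x_1 + p_2·x_1 = m, so (3·p_1 + 3·p_2)·x_1 = 3·m.
Demand: x_1*(p_1,p_2,m) = 3·m/(3·p_1 + 3·p_2), x_2* = 3·m/(3·p_1 + 3·p_2).
Here 3·15.76 + 3·10 = 77.28, giving x_1* = 13.6646 and x_2* = 13.6646.
Utility at the optimum: U(13.6646, 13.6646) = 40.9938.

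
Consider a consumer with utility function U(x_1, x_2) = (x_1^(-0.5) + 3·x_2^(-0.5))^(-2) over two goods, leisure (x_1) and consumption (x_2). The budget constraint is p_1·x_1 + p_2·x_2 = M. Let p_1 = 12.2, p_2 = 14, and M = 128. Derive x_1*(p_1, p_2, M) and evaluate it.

MU_x_1 ∝ x_1^(-1.5), MU_x_2 ∝ 3·x_2^(-1.5), so MRS = (1/3)·(x_2/x_1)^(1.5) = p_1/p_2.
Solve for the ratio: x_2/x_1 = [3·p_1/p_2]^(2/3).
With the ratio pinned down, the budget gives x_1* = M/(p_1 + p_2·(x_2/x_1)) and x_2* = (x_2/x_1)·x_1*.
Numerically x_2/x_1 = 1.897734, so x_1* = 128/(12.2 + 14·1.897734) = 3.3017.

x_1* = 3.3017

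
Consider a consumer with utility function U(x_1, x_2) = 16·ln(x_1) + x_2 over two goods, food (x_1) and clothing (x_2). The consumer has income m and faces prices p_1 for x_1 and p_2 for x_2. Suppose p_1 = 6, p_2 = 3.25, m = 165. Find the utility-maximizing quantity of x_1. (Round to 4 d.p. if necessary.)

x_1* = 8.6667

Set MRS = p_1/p_2: (16/x_1)/1 = p_1/p_2.
So x_1*(p_1,p_2) = 16·p_2/p_1, independent of income; and x_2* = (m − 16·p_2)/p_2.
At the given prices: x_1* = 16·3.25/6 = 8.6667.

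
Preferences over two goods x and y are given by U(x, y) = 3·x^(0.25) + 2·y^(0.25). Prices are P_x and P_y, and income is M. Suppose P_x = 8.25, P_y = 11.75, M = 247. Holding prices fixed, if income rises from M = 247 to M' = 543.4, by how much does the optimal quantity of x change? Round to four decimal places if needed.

Δx* = 23.6733

From the CES first-order condition, (3/2)·(y/x)^(0.75) = P_x/P_y.
Solve for the ratio: y/x = [(2/3)·P_x/P_y]^(4/3).
With the ratio pinned down, the budget gives x* = M/(P_x + P_y·(y/x)) and y* = (y/x)·x*.
Numerically y/x = 0.36344, so x* = 247/(8.25 + 11.75·0.36344) = 19.7278.
At M' = 543.4: x* = 43.4011. Change: 43.4011 − 19.7278 = 23.6733.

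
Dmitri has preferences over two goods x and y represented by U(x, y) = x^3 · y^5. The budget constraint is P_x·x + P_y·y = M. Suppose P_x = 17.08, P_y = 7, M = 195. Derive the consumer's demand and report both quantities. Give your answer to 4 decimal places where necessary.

Demand: x*(P_x,P_y,M) = 0.375·M/P_x and y* = 0.625·M/P_y.
At P_x=17.08, P_y=7, M=195: x* = 0.375·195/17.08 = 4.2813, y* = 17.4107.

x* = 4.2813, y* = 17.4107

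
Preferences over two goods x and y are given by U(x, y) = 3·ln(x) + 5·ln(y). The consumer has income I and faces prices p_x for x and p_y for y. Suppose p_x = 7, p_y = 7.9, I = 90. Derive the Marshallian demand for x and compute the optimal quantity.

x* = 4.8214

The MRS is (3/5)·y/x. Set MRS = p_x/p_y.
So 3·p_y·y = 5·p_x·x; combined with the budget, a share 0.375 of income goes to x.
Demand: x*(p_x,p_y,I) = 0.375·I/p_x and y* = 0.625·I/p_y.
At p_x=7, p_y=7.9, I=90: x* = 0.375·90/7 = 4.8214.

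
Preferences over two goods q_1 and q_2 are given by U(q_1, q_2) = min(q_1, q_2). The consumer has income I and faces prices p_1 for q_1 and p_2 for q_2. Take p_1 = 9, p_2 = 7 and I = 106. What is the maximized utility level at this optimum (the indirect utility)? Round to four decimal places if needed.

With perfect complements, no substitution: consume in ratio q_1:q_2 = 1:1.
Budget: p_1·q_1 + p_2·q_1 = I, so (p_1 + p_2)·q_1 = I.
Demand: q_1*(p_1,p_2,I) = I/(p_1 + p_2), q_2* = I/(p_1 + p_2).
Here 9 + 7 = 16, giving q_1* = 6.625 and q_2* = 6.625.
Utility at the optimum: U(6.625, 6.625) = 6.625.

V = 6.625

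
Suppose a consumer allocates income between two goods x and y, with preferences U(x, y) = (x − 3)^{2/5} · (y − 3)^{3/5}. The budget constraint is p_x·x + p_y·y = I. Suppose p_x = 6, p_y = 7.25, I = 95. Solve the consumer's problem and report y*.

Let x' = x−3, y' = y−3. MRS = (2/3)·y'/x' = p_x/p_y.
Substituting into the budget: x* = 3 + 0.4·(I − 3·p_x − 3·p_y)/p_x, and y* = 3 + 0.6·(…)/p_y.
Discretionary income = 95 − 3·6 − 3·7.25 = 55.25; y* = 3 + 0.6·55.25/7.25 = 7.5724.

y* = 7.5724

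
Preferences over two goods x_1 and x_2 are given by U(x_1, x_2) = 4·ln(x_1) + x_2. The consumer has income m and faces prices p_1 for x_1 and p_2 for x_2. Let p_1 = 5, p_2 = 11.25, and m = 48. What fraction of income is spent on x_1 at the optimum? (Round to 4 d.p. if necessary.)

share on x_1 = 0.9375

MU_x_1 = 4/x_1, MU_x_2 = 1. Tangency: 4/x_1 = p_1/p_2.
So x_1*(p_1,p_2) = 4·p_2/p_1, independent of income; and x_2* = (m − 4·p_2)/p_2.
At the given prices: x_1* = 4·11.25/5 = 9, and x_2* = 0.2667.
Expenditure on x_1: 5·9 = 45; share = 0.9375.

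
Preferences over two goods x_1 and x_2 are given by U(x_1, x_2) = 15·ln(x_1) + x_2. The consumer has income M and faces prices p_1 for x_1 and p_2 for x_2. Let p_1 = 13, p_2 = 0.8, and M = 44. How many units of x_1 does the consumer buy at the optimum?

x_1* = 0.9231

MU_x_1 = 15/x_1, MU_x_2 = 1. Tangency: 15/x_1 = p_1/p_2.
So x_1*(p_1,p_2) = 15·p_2/p_1, independent of income; and x_2* = (M − 15·p_2)/p_2.
At the given prices: x_1* = 15·0.8/13 = 0.9231.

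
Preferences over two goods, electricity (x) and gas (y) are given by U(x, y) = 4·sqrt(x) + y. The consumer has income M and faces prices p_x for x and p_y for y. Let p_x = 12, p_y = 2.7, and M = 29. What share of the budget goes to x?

share on x = 0.0838

Set MRS = p_x/p_y: 2·x^(−1/2) = p_x/p_y.
Solve: √x = 2·p_y/p_x, so x*(p_x,p_y) = (2·p_y/p_x)², and y* = (M − p_x·x*)/p_y.
Plugging in: x* = (2·2.7/12)² = 0.2025, y* = 9.8407.
Expenditure on x: 12·0.2025 = 2.43; share = 0.0838.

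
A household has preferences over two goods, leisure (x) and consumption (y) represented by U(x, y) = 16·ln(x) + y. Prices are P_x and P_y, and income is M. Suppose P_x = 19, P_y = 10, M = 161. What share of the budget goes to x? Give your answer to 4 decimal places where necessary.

share on x = 0.9938

So x*(P_x,P_y) = 16·P_y/P_x, independent of income; and y* = (M − 16·P_y)/P_y.
At the given prices: x* = 16·10/19 = 8.4211, and y* = 0.1.
Expenditure on x: 19·8.4211 = 160; share = 0.9938.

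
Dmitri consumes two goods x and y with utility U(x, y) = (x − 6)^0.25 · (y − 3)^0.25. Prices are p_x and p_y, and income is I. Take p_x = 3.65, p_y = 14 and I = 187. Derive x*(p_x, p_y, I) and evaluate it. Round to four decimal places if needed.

x* = 22.863

This is Cobb-Douglas in (x−6, y−3): tangency gives 0.25·p_y·(y−3) = 0.25·p_x·(x−6).
Substituting into the budget: x* = 6 + 0.5·(I − 6·p_x − 3·p_y)/p_x, and y* = 3 + 0.5·(…)/p_y.
Discretionary income = 187 − 6·3.65 − 3·14 = 123.1; x* = 6 + 0.5·123.1/3.65 = 22.863.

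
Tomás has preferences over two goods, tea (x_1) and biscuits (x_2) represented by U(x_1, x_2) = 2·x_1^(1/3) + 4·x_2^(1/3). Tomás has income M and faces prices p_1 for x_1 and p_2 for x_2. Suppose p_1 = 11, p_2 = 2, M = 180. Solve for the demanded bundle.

MU_x_1 ∝ 2·x_1^(-2/3), MU_x_2 ∝ 4·x_2^(-2/3), so MRS = (1/2)·(x_2/x_1)^(2/3) = p_1/p_2.
Hence x_2/x_1 = (2·p_1/p_2)^(1/(2/3)), i.e. raised to the 1.5 power.
Substitute x_2 = (x_2/x_1)·x_1 into the budget: x_1* = M/(p_1 + p_2·(x_2/x_1)).
Numerically x_2/x_1 = 36.482873, so x_1* = 180/(11 + 2·36.482873) = 2.1437 and x_2* = 36.482873·2.1437 = 78.2095.

x_1* = 2.1437, x_2* = 78.2095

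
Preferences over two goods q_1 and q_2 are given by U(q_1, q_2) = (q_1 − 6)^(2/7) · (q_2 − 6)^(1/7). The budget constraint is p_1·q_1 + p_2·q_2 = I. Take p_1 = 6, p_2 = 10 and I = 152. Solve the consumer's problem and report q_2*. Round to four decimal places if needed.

This is Cobb-Douglas in (q_1−6, q_2−6): tangency gives 2/7·p_2·(q_2−6) = 1/7·p_1·(q_1−6).
Substituting into the budget: q_1* = 6 + 2/3·(I − 6·p_1 − 6·p_2)/p_1, and q_2* = 6 + 1/3·(…)/p_2.
Discretionary income = 152 − 6·6 − 6·10 = 56; q_2* = 6 + 1/3·56/10 = 7.8667.

q_2* = 7.8667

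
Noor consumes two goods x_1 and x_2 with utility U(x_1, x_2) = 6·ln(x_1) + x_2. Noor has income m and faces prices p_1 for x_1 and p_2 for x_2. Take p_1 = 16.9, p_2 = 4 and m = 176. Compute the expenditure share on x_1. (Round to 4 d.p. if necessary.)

Set MRS = p_1/p_2: (6/x_1)/1 = p_1/p_2.
So x_1*(p_1,p_2) = 6·p_2/p_1, independent of income; and x_2* = (m − 6·p_2)/p_2.
At the given prices: x_1* = 6·4/16.9 = 1.4201, and x_2* = 38.
Expenditure on x_1: 16.9·1.4201 = 24; share = 0.1364.

share on x_1 = 0.1364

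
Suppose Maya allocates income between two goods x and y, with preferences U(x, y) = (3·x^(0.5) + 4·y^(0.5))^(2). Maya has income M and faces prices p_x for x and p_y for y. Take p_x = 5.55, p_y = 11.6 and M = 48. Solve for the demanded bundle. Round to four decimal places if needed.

x* = 4.6735, y* = 1.9019

From the CES first-order condition, (3/4)·(y/x)^(0.5) = p_x/p_y.
Solve for the ratio: y/x = [(4/3)·p_x/p_y]^(2).
Substitute y = (y/x)·x into the budget: x* = M/(p_x + p_y·(y/x)).
Numerically y/x = 0.406956, so x* = 48/(5.55 + 11.6·0.406956) = 4.6735 and y* = 0.406956·4.6735 = 1.9019.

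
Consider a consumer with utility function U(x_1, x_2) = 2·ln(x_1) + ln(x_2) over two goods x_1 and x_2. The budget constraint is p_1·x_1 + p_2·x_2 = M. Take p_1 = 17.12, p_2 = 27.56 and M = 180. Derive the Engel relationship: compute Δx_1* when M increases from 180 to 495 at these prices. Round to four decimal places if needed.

Δx_1* = 12.2664

Tangency: MRS = 2·x_2/x_1 = p_1/p_2.
So 2·p_2·x_2 = p_1·x_1; combined with the budget, a share 2/3 of income goes to x_1.
Demand: x_1*(p_1,p_2,M) = 2/3·M/p_1 and x_2* = 1/3·M/p_2.
At p_1=17.12, p_2=27.56, M=180: x_1* = 2/3·180/17.12 = 7.0093.
At M' = 495: x_1* = 19.2757. Change: 19.2757 − 7.0093 = 12.2664.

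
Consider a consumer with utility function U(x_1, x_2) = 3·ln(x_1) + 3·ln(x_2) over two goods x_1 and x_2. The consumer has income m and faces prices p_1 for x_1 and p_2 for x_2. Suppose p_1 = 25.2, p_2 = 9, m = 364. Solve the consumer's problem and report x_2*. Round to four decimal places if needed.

At p_1=25.2, p_2=9, m=364: x_2* = 0.5·364/9 = 20.2222.

x_2* = 20.2222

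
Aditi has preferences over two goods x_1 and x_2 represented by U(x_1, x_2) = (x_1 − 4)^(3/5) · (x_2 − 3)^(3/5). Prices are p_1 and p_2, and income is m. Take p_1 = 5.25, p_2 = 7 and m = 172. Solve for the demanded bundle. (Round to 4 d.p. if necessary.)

After buying the subsistence bundle (4, 3), a share 0.5 of the remaining income goes to x_1: x_1* = 4 + 0.5·(m − 4p_1 − 3p_2)/p_1.
Discretionary income = 172 − 4·5.25 − 3·7 = 130; x_1* = 4 + 0.5·130/5.25 = 16.381; x_2* = 3 + 0.5·130/7 = 12.2857.

x_1* = 16.381, x_2* = 12.2857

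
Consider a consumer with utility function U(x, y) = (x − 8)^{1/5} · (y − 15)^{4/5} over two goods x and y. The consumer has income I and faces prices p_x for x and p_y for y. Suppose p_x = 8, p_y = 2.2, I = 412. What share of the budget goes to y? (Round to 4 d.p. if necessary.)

share on y = 0.6917

This is Cobb-Douglas in (x−8, y−15): tangency gives 0.2·p_y·(y−15) = 0.8·p_x·(x−8).
Substituting into the budget: x* = 8 + 0.2·(I − 8·p_x − 15·p_y)/p_x, and y* = 15 + 0.8·(…)/p_y.
Discretionary income = 412 − 8·8 − 15·2.2 = 315; x* = 8 + 0.2·315/8 = 15.875; y* = 15 + 0.8·315/2.2 = 129.5455.
Expenditure on y: 2.2·129.5455 = 285; share = 0.6917.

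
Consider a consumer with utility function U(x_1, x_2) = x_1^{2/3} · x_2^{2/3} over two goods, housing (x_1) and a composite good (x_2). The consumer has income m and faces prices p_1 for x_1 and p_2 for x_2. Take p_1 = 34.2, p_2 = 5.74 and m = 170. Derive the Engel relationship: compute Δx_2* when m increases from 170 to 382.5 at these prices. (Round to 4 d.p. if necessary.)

The MRS is x_2/x_1. Set MRS = p_1/p_2.
Rearranging, p_2·x_2 = p_1·x_1. Substituting into the budget gives p_1·x_1·(1 + 1) = m.
Demand: x_1*(p_1,p_2,m) = 0.5·m/p_1 and x_2* = 0.5·m/p_2.
At p_1=34.2, p_2=5.74, m=170: x_2* = 0.5·170/5.74 = 14.8084.
At m' = 382.5: x_2* = 33.3188. Change: 33.3188 − 14.8084 = 18.5105.

Δx_2* = 18.5105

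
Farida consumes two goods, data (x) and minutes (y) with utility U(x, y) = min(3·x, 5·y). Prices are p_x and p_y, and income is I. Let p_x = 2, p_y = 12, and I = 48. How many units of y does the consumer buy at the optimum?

y* = 3.1304

Leontief preferences: the optimum is at the kink where x/5 = y/3, i.e. y = (3/5)·x.
Budget: p_x·x + p_y·(3/5)·x = I, so (5·p_x + 3·p_y)·x = 5·I.
Demand: x*(p_x,p_y,I) = 5·I/(5·p_x + 3·p_y), y* = 3·I/(5·p_x + 3·p_y).
Here 5·2 + 3·12 = 46, giving y* = 3.1304.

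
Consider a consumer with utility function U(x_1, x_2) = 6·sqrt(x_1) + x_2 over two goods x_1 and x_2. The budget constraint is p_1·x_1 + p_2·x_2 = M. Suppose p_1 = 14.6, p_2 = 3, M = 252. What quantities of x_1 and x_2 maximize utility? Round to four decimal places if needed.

x_1* = 0.38, x_2* = 82.1507

Solve: √x_1 = 3·p_2/p_1, so x_1*(p_1,p_2) = (3·p_2/p_1)², and x_2* = (M − p_1·x_1*)/p_2.
Plugging in: x_1* = (3·3/14.6)² = 0.38, x_2* = 82.1507.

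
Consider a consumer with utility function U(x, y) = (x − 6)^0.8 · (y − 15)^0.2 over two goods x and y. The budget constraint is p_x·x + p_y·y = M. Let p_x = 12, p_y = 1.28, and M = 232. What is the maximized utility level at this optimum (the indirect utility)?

V = 11.13

MRS = 4·(y−15)/(x−6). Tangency with p_x/p_y gives y−15 = (1/4)·(p_x/p_y)·(x−6).
Substituting into the budget: x* = 6 + 0.8·(M − 6·p_x − 15·p_y)/p_x, and y* = 15 + 0.2·(…)/p_y.
Discretionary income = 232 − 6·12 − 15·1.28 = 140.8; x* = 6 + 0.8·140.8/12 = 15.3867; y* = 15 + 0.2·140.8/1.28 = 37.
Utility at the optimum: U(15.3867, 37) = 11.13.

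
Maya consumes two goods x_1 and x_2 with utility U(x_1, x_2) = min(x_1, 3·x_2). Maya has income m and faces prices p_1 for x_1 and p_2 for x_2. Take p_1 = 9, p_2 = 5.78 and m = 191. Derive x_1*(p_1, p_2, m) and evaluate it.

With perfect complements, no substitution: consume in ratio x_1:x_2 = 3:1.
Budget: p_1·x_1 + p_2·(1/3)·x_1 = m, so (3·p_1 + p_2)·x_1 = 3·m.
Demand: x_1*(p_1,p_2,m) = 3·m/(3·p_1 + p_2), x_2* = m/(3·p_1 + p_2).
Here 3·9 + 5.78 = 32.78, giving x_1* = 17.4802.

x_1* = 17.4802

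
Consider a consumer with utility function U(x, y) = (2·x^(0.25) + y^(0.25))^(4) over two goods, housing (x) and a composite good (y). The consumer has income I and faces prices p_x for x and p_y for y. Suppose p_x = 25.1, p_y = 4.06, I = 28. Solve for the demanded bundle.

From the CES first-order condition, 2·(y/x)^(0.75) = p_x/p_y.
Solve for the ratio: y/x = [(1/2)·p_x/p_y]^(4/3).
With the ratio pinned down, the budget gives x* = I/(p_x + p_y·(y/x)) and y* = (y/x)·x*.
Numerically y/x = 4.502879, so x* = 28/(25.1 + 4.06·4.502879) = 0.6454 and y* = 4.502879·0.6454 = 2.9063.

x* = 0.6454, y* = 2.9063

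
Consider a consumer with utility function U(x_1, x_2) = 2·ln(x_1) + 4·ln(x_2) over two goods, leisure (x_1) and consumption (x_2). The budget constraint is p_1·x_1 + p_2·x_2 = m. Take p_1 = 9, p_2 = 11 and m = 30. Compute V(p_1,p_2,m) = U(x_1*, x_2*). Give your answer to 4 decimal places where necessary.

V = 2.6021

MU_x_1/MU_x_2 = (2·x_2)/(4·x_1); tangency sets this equal to p_1/p_2.
Rearranging, p_2·x_2 = 2·p_1·x_1. Substituting into the budget gives p_1·x_1·(1 + 2) = m.
Demand: x_1*(p_1,p_2,m) = 1/3·m/p_1 and x_2* = 2/3·m/p_2.
At p_1=9, p_2=11, m=30: x_1* = 1/3·30/9 = 1.1111, x_2* = 1.8182.
Utility at the optimum: U(1.1111, 1.8182) = 2.6021.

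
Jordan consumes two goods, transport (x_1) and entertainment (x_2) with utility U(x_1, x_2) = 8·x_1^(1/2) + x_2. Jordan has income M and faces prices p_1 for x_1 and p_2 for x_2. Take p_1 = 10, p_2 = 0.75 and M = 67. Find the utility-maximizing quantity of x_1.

Set MRS = p_1/p_2: 4·x_1^(−1/2) = p_1/p_2.
Thus x_1* = (4·p_2/p_1)² — independent of M — with the rest of income spent on x_2.
Plugging in: x_1* = (4·0.75/10)² = 0.09.

x_1* = 0.09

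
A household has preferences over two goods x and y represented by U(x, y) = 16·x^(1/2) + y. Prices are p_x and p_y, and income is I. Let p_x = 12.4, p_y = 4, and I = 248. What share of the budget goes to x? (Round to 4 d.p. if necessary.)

share on x = 0.333

MU_x = 8/√x, MU_y = 1. Tangency: 8/√x = p_x/p_y.
Thus x* = (8·p_y/p_x)² — independent of I — with the rest of income spent on y.
Plugging in: x* = (8·4/12.4)² = 6.6597, y* = 41.3548.
Expenditure on x: 12.4·6.6597 = 82.5806; share = 0.333.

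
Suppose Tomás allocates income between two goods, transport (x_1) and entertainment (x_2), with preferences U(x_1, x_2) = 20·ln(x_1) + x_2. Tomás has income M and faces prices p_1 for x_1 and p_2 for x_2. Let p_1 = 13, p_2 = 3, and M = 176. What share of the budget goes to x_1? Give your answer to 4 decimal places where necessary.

share on x_1 = 0.3409

So x_1*(p_1,p_2) = 20·p_2/p_1, independent of income; and x_2* = (M − 20·p_2)/p_2.
At the given prices: x_1* = 20·3/13 = 4.6154, and x_2* = 38.6667.
Expenditure on x_1: 13·4.6154 = 60; share = 0.3409.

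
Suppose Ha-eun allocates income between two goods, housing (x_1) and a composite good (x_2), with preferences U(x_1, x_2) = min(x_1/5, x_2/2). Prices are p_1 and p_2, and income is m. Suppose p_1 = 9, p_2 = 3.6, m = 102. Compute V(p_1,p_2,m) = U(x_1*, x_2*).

Leontief preferences: the optimum is at the kink where x_1/5 = x_2/2, i.e. x_2 = (2/5)·x_1.
Budget: p_1·x_1 + p_2·(2/5)·x_1 = m, so (5·p_1 + 2·p_2)·x_1 = 5·m.
Demand: x_1*(p_1,p_2,m) = 5·m/(5·p_1 + 2·p_2), x_2* = 2·m/(5·p_1 + 2·p_2).
Here 5·9 + 2·3.6 = 52.2, giving x_1* = 9.7701 and x_2* = 3.908.
Utility at the optimum: U(9.7701, 3.908) = 1.954.

V = 1.954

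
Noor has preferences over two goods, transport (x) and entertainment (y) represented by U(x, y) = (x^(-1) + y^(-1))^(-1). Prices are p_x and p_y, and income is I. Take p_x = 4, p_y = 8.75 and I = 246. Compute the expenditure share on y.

MRS = MU_x/MU_y = (y/x)^(2). Set equal to p_x/p_y.
Hence y/x = (p_x/p_y)^(1/(2)), i.e. raised to the 0.5 power.
With the ratio pinned down, the budget gives x* = I/(p_x + p_y·(y/x)) and y* = (y/x)·x*.
Numerically y/x = 0.676123, so x* = 246/(4 + 8.75·0.676123) = 24.8082 and y* = 0.676123·24.8082 = 16.7734.
Expenditure on y: 8.75·16.7734 = 146.7672; share = 0.5966.

share on y = 0.5966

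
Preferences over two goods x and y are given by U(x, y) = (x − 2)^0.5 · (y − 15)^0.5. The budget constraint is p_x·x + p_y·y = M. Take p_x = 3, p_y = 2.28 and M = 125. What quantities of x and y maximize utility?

x* = 16.1333, y* = 33.5965

This is Cobb-Douglas in (x−2, y−15): tangency gives 0.5·p_y·(y−15) = 0.5·p_x·(x−2).
After buying the subsistence bundle (2, 15), a share 0.5 of the remaining income goes to x: x* = 2 + 0.5·(M − 2p_x − 15p_y)/p_x.
Discretionary income = 125 − 2·3 − 15·2.28 = 84.8; x* = 2 + 0.5·84.8/3 = 16.1333; y* = 15 + 0.5·84.8/2.28 = 33.5965.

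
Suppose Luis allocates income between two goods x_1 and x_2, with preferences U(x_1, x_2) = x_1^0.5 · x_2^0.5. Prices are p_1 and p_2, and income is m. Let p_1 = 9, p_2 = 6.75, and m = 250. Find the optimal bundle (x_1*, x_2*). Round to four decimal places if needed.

MU_x_1/MU_x_2 = (0.5·x_2)/(0.5·x_1); tangency sets this equal to p_1/p_2.
Rearranging, p_2·x_2 = p_1·x_1. Substituting into the budget gives p_1·x_1·(1 + 1) = m.
Demand: x_1*(p_1,p_2,m) = 0.5·m/p_1 and x_2* = 0.5·m/p_2.
At p_1=9, p_2=6.75, m=250: x_1* = 0.5·250/9 = 13.8889, x_2* = 18.5185.

x_1* = 13.8889, x_2* = 18.5185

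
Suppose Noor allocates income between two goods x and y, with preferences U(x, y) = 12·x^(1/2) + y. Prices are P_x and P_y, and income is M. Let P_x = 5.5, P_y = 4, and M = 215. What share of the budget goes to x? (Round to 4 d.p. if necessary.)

Set MRS = P_x/P_y: 6·x^(−1/2) = P_x/P_y.
Thus x* = (6·P_y/P_x)² — independent of M — with the rest of income spent on y.
Plugging in: x* = (6·4/5.5)² = 19.0413, y* = 27.5682.
Expenditure on x: 5.5·19.0413 = 104.7273; share = 0.4871.

share on x = 0.4871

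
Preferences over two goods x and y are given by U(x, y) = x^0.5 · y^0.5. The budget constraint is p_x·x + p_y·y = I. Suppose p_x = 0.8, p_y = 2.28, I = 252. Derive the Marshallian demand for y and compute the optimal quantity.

Tangency: MRS = y/x = p_x/p_y.
So 0.5·p_y·y = 0.5·p_x·x; combined with the budget, a share 0.5 of income goes to x.
Demand: x*(p_x,p_y,I) = 0.5·I/p_x and y* = 0.5·I/p_y.
At p_x=0.8, p_y=2.28, I=252: y* = 0.5·252/2.28 = 55.2632.

y* = 55.2632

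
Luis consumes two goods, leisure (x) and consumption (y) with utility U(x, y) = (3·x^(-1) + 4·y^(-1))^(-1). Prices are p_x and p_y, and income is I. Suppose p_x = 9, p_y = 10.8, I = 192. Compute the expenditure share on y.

From the CES first-order condition, (3/4)·(y/x)^(2) = p_x/p_y.
Hence y/x = ((4/3)·p_x/p_y)^(1/(2)), i.e. raised to the 0.5 power.
Substitute y = (y/x)·x into the budget: x* = I/(p_x + p_y·(y/x)).
Numerically y/x = 1.054093, so x* = 192/(9 + 10.8·1.054093) = 9.4191 and y* = 1.054093·9.4191 = 9.9286.
Expenditure on y: 10.8·9.9286 = 107.2285; share = 0.5585.

share on y = 0.5585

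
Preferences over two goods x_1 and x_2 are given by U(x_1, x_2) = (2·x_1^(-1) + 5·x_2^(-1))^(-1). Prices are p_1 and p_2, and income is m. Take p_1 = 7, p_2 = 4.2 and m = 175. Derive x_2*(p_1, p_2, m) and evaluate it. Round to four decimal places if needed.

MU_x_1 ∝ 2·x_1^(-2), MU_x_2 ∝ 5·x_2^(-2), so MRS = (2/5)·(x_2/x_1)^(2) = p_1/p_2.
Hence x_2/x_1 = ((5/2)·p_1/p_2)^(1/(2)), i.e. raised to the 0.5 power.
With the ratio pinned down, the budget gives x_1* = m/(p_1 + p_2·(x_2/x_1)) and x_2* = (x_2/x_1)·x_1*.
Numerically x_2/x_1 = 2.041241, so x_1* = 175/(7 + 4.2·2.041241) = 11.2372 and x_2* = 2.041241·11.2372 = 22.9379.

x_2* = 22.9379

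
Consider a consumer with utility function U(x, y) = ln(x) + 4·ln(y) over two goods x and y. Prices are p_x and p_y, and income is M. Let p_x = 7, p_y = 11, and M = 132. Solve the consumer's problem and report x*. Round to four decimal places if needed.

x* = 3.7714

MU_x/MU_y = (y)/(4·x); tangency sets this equal to p_x/p_y.
So p_y·y = 4·p_x·x; combined with the budget, a share 0.2 of income goes to x.
Demand: x*(p_x,p_y,M) = 0.2·M/p_x and y* = 0.8·M/p_y.
At p_x=7, p_y=11, M=132: x* = 0.2·132/7 = 3.7714.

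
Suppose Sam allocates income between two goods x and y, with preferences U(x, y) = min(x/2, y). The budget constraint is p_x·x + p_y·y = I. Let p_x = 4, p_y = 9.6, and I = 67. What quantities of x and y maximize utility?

x* = 7.6136, y* = 3.8068

With perfect complements, no substitution: consume in ratio x:y = 2:1.
Budget: p_x·x + p_y·(1/2)·x = I, so (2·p_x + p_y)·x = 2·I.
Demand: x*(p_x,p_y,I) = 2·I/(2·p_x + p_y), y* = I/(2·p_x + p_y).
Here 2·4 + 9.6 = 17.6, giving x* = 7.6136 and y* = 3.8068.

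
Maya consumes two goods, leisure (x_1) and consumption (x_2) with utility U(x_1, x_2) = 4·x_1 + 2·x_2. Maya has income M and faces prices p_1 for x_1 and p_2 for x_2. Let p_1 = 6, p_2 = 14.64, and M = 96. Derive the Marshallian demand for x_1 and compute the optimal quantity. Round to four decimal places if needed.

x_1* = 16

x_1 gives more utility per dollar, so spend all income on x_1: x_1* = M/p_1, x_2* = 0.
Numerically: x_1* = 16, x_2* = 0.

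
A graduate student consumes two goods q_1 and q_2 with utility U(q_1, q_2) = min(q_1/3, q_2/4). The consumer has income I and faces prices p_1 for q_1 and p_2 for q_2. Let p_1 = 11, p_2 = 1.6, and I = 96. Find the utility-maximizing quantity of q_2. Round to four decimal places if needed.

q_2* = 9.7462

With perfect complements, no substitution: consume in ratio q_1:q_2 = 3:4.
Budget: p_1·q_1 + p_2·(4/3)·q_1 = I, so (3·p_1 + 4·p_2)·q_1 = 3·I.
Demand: q_1*(p_1,p_2,I) = 3·I/(3·p_1 + 4·p_2), q_2* = 4·I/(3·p_1 + 4·p_2).
Here 3·11 + 4·1.6 = 39.4, giving q_2* = 9.7462.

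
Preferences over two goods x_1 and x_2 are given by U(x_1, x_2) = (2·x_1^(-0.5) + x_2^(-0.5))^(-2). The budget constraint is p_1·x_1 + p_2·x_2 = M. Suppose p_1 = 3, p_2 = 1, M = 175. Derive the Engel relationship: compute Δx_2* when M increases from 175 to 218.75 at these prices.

MU_x_1 ∝ 2·x_1^(-1.5), MU_x_2 ∝ x_2^(-1.5), so MRS = 2·(x_2/x_1)^(1.5) = p_1/p_2.
Hence x_2/x_1 = ((1/2)·p_1/p_2)^(1/(1.5)), i.e. raised to the 2/3 power.
With the ratio pinned down, the budget gives x_1* = M/(p_1 + p_2·(x_2/x_1)) and x_2* = (x_2/x_1)·x_1*.
Numerically x_2/x_1 = 1.310371, so x_1* = 175/(3 + 1·1.310371) = 40.5998 and x_2* = 1.310371·40.5998 = 53.2007.
At M' = 218.75: x_2* = 66.5009. Change: 66.5009 − 53.2007 = 13.3002.

Δx_2* = 13.3002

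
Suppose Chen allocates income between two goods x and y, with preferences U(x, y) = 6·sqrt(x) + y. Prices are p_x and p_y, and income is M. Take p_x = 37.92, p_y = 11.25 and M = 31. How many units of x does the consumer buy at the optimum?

Set MRS = p_x/p_y: 3·x^(−1/2) = p_x/p_y.
Thus x* = (3·p_y/p_x)² — independent of M — with the rest of income spent on y.
Plugging in: x* = (3·11.25/37.92)² = 0.7922.

x* = 0.7922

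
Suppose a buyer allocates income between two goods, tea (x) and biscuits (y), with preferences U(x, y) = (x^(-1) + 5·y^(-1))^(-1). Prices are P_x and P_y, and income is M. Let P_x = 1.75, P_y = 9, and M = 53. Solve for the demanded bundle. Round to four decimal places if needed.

MU_x ∝ x^(-2), MU_y ∝ 5·y^(-2), so MRS = (1/5)·(y/x)^(2) = P_x/P_y.
Solve for the ratio: y/x = [5·P_x/P_y]^(0.5).
With the ratio pinned down, the budget gives x* = M/(P_x + P_y·(y/x)) and y* = (y/x)·x*.
Numerically y/x = 0.986013, so x* = 53/(1.75 + 9·0.986013) = 4.9886 and y* = 0.986013·4.9886 = 4.9189.

x* = 4.9886, y* = 4.9189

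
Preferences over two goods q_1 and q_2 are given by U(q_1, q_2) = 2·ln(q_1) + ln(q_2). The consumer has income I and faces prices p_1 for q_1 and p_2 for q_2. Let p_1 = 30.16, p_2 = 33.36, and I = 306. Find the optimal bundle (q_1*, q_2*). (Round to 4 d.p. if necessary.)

Demand: q_1*(p_1,p_2,I) = 2/3·I/p_1 and q_2* = 1/3·I/p_2.
At p_1=30.16, p_2=33.36, I=306: q_1* = 2/3·306/30.16 = 6.7639, q_2* = 3.0576.

q_1* = 6.7639, q_2* = 3.0576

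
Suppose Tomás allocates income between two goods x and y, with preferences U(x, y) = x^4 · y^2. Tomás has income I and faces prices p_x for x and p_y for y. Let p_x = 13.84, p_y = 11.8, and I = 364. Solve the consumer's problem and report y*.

MU_x/MU_y = (4·y)/(2·x); tangency sets this equal to p_x/p_y.
Rearranging, p_y·y = (1/2)·p_x·x. Substituting into the budget gives p_x·x·(1 + (1/2)) = I.
Demand: x*(p_x,p_y,I) = 2/3·I/p_x and y* = 1/3·I/p_y.
At p_x=13.84, p_y=11.8, I=364: y* = 1/3·364/11.8 = 10.2825.

y* = 10.2825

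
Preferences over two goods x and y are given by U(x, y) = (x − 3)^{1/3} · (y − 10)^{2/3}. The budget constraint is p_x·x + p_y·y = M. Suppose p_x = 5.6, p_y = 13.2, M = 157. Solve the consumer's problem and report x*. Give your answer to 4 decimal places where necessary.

Discretionary income = 157 − 3·5.6 − 10·13.2 = 8.2; x* = 3 + 1/3·8.2/5.6 = 3.4881.

x* = 3.4881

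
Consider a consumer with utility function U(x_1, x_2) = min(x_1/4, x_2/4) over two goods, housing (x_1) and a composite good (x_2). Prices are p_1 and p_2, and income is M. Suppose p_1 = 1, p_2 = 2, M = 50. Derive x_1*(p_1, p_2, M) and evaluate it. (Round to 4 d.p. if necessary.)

x_1* = 16.6667

Leontief preferences: the optimum is at the kink where x_1/4 = x_2/4, i.e. x_2 = x_1.
Budget: p_1·x_1 + p_2·x_1 = M, so (4·p_1 + 4·p_2)·x_1 = 4·M.
Demand: x_1*(p_1,p_2,M) = 4·M/(4·p_1 + 4·p_2), x_2* = 4·M/(4·p_1 + 4·p_2).
Here 4·1 + 4·2 = 12, giving x_1* = 16.6667.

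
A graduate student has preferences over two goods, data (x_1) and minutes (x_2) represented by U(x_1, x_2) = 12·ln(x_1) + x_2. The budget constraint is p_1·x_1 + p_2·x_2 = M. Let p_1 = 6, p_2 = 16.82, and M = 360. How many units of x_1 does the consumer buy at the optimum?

MU_x_1 = 12/x_1, MU_x_2 = 1. Tangency: 12/x_1 = p_1/p_2.
So x_1*(p_1,p_2) = 12·p_2/p_1, independent of income; and x_2* = (M − 12·p_2)/p_2.
At the given prices: x_1* = 12·16.82/6 = 33.64.

x_1* = 33.64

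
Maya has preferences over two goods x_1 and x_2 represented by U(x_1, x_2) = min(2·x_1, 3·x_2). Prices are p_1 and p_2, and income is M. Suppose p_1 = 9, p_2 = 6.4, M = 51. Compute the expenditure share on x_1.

Leontief preferences: the optimum is at the kink where x_1/3 = x_2/2, i.e. x_2 = (2/3)·x_1.
Budget: p_1·x_1 + p_2·(2/3)·x_1 = M, so (3·p_1 + 2·p_2)·x_1 = 3·M.
Demand: x_1*(p_1,p_2,M) = 3·M/(3·p_1 + 2·p_2), x_2* = 2·M/(3·p_1 + 2·p_2).
Here 3·9 + 2·6.4 = 39.8, giving x_1* = 3.8442 and x_2* = 2.5628.
Expenditure on x_1: 9·3.8442 = 34.598; share = 0.6784.

share on x_1 = 0.6784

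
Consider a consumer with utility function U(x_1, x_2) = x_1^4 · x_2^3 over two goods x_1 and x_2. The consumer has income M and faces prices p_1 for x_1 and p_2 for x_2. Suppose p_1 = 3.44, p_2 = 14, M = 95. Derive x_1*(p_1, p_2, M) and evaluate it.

x_1* = 15.7807

At p_1=3.44, p_2=14, M=95: x_1* = 4/7·95/3.44 = 15.7807.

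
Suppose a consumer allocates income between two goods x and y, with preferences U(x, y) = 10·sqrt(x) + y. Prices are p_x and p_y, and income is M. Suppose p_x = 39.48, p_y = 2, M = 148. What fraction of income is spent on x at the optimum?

share on x = 0.0171

MU_x = 5/√x, MU_y = 1. Tangency: 5/√x = p_x/p_y.
Solve: √x = 5·p_y/p_x, so x*(p_x,p_y) = (5·p_y/p_x)², and y* = (M − p_x·x*)/p_y.
Plugging in: x* = (5·2/39.48)² = 0.0642, y* = 72.7335.
Expenditure on x: 39.48·0.0642 = 2.5329; share = 0.0171.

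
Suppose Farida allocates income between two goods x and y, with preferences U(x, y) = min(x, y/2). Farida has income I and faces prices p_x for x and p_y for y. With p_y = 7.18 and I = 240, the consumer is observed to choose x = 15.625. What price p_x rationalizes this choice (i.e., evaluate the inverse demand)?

p_x = 1

Leontief preferences: the optimum is at the kink where x/1 = y/2, i.e. y = 2·x.
Budget: p_x·x + p_y·2·x = I, so (p_x + 2·p_y)·x = I.
Demand: x*(p_x,p_y,I) = I/(p_x + 2·p_y), y* = 2·I/(p_x + 2·p_y).
Set x* = 15.625 in the demand function and solve for p_x: p_x = 1.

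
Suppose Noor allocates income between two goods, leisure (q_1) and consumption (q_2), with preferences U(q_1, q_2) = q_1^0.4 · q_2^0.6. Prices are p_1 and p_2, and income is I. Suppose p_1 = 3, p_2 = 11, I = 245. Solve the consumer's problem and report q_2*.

Demand: q_1*(p_1,p_2,I) = 0.4·I/p_1 and q_2* = 0.6·I/p_2.
At p_1=3, p_2=11, I=245: q_2* = 0.6·245/11 = 13.3636.

q_2* = 13.3636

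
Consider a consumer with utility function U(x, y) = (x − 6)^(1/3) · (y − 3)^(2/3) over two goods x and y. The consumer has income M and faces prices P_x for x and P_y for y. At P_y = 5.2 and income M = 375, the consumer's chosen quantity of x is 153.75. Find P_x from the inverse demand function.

P_x = 0.8

This is Cobb-Douglas in (x−6, y−3): tangency gives 1/3·P_y·(y−3) = 2/3·P_x·(x−6).
Substituting into the budget: x* = 6 + 1/3·(M − 6·P_x − 3·P_y)/P_x, and y* = 3 + 2/3·(…)/P_y.
Set x* = 153.75 in the demand function and solve for P_x: P_x = 0.8.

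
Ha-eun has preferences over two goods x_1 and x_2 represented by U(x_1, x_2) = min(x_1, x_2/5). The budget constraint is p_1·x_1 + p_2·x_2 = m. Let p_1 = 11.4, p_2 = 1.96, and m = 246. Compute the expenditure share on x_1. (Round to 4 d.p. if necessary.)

Leontief preferences: the optimum is at the kink where x_1/1 = x_2/5, i.e. x_2 = 5·x_1.
Budget: p_1·x_1 + p_2·5·x_1 = m, so (p_1 + 5·p_2)·x_1 = m.
Demand: x_1*(p_1,p_2,m) = m/(p_1 + 5·p_2), x_2* = 5·m/(p_1 + 5·p_2).
Here 11.4 + 5·1.96 = 21.2, giving x_1* = 11.6038 and x_2* = 58.0189.
Expenditure on x_1: 11.4·11.6038 = 132.283; share = 0.5377.

share on x_1 = 0.5377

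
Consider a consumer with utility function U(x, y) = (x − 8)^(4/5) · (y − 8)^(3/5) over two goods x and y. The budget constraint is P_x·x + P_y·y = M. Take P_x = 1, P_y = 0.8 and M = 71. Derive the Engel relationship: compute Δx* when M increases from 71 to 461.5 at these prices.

Δx* = 223.1429

Let x' = x−8, y' = y−8. MRS = (4/3)·y'/x' = P_x/P_y.
Substituting into the budget: x* = 8 + 4/7·(M − 8·P_x − 8·P_y)/P_x, and y* = 8 + 3/7·(…)/P_y.
Discretionary income = 71 − 8·1 − 8·0.8 = 56.6; x* = 8 + 4/7·56.6/1 = 40.3429.
At M' = 461.5: x* = 263.4857. Change: 263.4857 − 40.3429 = 223.1429.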